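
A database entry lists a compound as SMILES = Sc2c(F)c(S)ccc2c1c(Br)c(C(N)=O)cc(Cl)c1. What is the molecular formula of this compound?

Walk through each heavy atom and fill implicit hydrogens from standard valence (C 4, N 3, O 2, S 2, halogen 1); for lowercase aromatic atoms, an aromatic c carries 1 H when it has two neighbours and 0 H with three, and aromatic n carries 0 H:
  atom 1: S, bond orders sum to 1 (valence 2) → 1 H
  atom 2: aromatic c, 3 neighbours → 0 H
  atom 3: aromatic c, 3 neighbours → 0 H
  atom 4: F (halogen, monovalent) → 0 H
  atom 5: aromatic c, 3 neighbours → 0 H
  atom 6: S, bond orders sum to 1 (valence 2) → 1 H
  atom 7: aromatic c, 2 neighbours → 1 H
  atom 8: aromatic c, 2 neighbours → 1 H
  atom 9: aromatic c, 3 neighbours → 0 H
  atom 10: aromatic c, 3 neighbours → 0 H
  atom 11: aromatic c, 3 neighbours → 0 H
  atom 12: Br (halogen, monovalent) → 0 H
  atom 13: aromatic c, 3 neighbours → 0 H
  atom 14: C, bond orders sum to 4 (valence 4) → 0 H
  atom 15: N, bond orders sum to 1 (valence 3) → 2 H
  atom 16: O, bond orders sum to 2 (valence 2) → 0 H
  atom 17: aromatic c, 2 neighbours → 1 H
  atom 18: aromatic c, 3 neighbours → 0 H
  atom 19: Cl (halogen, monovalent) → 0 H
  atom 20: aromatic c, 2 neighbours → 1 H
Totals → C:13, H:8, Br:1, Cl:1, F:1, N:1, O:1, S:2.
In Hill order: C13H8BrClFNOS2.

C13H8BrClFNOS2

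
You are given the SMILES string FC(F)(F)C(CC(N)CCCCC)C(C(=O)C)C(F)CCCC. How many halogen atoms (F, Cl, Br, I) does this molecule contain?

Halogen atoms appear at heavy-atom positions 1, 3, 4, 19 (4×F).
Other groups present: 1 ketone, 1 primary amine.
Halogen count: 4.

4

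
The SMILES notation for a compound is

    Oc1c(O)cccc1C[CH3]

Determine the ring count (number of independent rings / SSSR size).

1

In SMILES, each pair of matching ring-closure digits denotes one ring-closing bond; the number of such bonds equals the number of independent rings.
Ring-closure bonds here: 1.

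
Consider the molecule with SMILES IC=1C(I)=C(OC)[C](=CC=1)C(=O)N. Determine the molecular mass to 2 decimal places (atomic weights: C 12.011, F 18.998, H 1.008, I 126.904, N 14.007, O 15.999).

First, the molecular formula is C8H7I2NO2 (counting implicit H from valence).
  C: 8 × 12.011 = 96.088
  H: 7 × 1.008 = 7.056
  I: 2 × 126.904 = 253.808
  N: 1 × 14.007 = 14.007
  O: 2 × 15.999 = 31.998
Sum: 8×12.011 + 7×1.008 + 2×126.904 + 1×14.007 + 2×15.999 = 402.957 → 402.96 g/mol.

402.96 g/mol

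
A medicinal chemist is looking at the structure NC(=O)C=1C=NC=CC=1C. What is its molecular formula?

Walk through each heavy atom and fill implicit hydrogens from standard valence (C 4, N 3, O 2, S 2, halogen 1):
  atom 1: N, bond orders sum to 1 (valence 3) → 2 H
  atom 2: C, bond orders sum to 4 (valence 4) → 0 H
  atom 3: O, bond orders sum to 2 (valence 2) → 0 H
  atom 4: C, bond orders sum to 4 (valence 4) → 0 H
  atom 5: C, bond orders sum to 3 (valence 4) → 1 H
  atom 6: N, bond orders sum to 3 (valence 3) → 0 H
  atom 7: C, bond orders sum to 3 (valence 4) → 1 H
  atom 8: C, bond orders sum to 3 (valence 4) → 1 H
  atom 9: C, bond orders sum to 4 (valence 4) → 0 H
  atom 10: C, bond orders sum to 1 (valence 4) → 3 H
Totals → C:7, H:8, N:2, O:1.

C7H8N2O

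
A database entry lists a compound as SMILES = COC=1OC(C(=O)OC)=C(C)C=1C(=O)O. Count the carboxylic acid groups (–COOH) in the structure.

The carboxylic acid motif appears at heavy-atom position 13 in the SMILES.
Other groups present: 1 ester, 1 ether.
Carboxylic acid count: 1.

1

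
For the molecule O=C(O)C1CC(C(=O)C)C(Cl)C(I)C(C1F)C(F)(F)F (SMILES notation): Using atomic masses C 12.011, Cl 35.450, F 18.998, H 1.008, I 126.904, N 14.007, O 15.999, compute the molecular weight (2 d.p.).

430.56 g/mol

First, the molecular formula is C11H12ClF4IO3 (counting implicit H from valence).
  C: 11 × 12.011 = 132.121
  Cl: 1 × 35.450 = 35.450
  F: 4 × 18.998 = 75.992
  H: 12 × 1.008 = 12.096
  I: 1 × 126.904 = 126.904
  O: 3 × 15.999 = 47.997
Sum: 11×12.011 + 1×35.450 + 4×18.998 + 12×1.008 + 1×126.904 + 3×15.999 = 430.560 → 430.56 g/mol.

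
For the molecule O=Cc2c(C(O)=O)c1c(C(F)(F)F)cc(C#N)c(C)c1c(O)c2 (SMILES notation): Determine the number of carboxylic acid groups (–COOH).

1

The carboxylic acid motif appears at heavy-atom position 5 in the SMILES.
Other groups present: 1 aldehyde, 1 hydroxyl, 1 nitrile.
Carboxylic acid count: 1.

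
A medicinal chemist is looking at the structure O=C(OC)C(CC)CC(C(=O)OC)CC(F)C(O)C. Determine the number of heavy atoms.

19

Every atom symbol written in the SMILES (organic subset) is one heavy atom; implicit H are not written.
Heavy atoms by element → C:13, F:1, O:5.
Total: 19.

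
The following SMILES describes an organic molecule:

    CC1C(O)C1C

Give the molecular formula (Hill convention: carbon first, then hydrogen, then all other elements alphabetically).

Walk through each heavy atom and fill implicit hydrogens from standard valence (C 4, N 3, O 2, S 2, halogen 1):
  atom 1: C, bond orders sum to 1 (valence 4) → 3 H
  atom 2: C, bond orders sum to 3 (valence 4) → 1 H
  atom 3: C, bond orders sum to 3 (valence 4) → 1 H
  atom 4: O, bond orders sum to 1 (valence 2) → 1 H
  atom 5: C, bond orders sum to 3 (valence 4) → 1 H
  atom 6: C, bond orders sum to 1 (valence 4) → 3 H
Totals → C:5, H:10, O:1.

C5H10O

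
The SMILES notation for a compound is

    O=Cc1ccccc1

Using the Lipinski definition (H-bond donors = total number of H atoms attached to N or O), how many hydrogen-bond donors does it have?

0

Donors: find every N or O and count the H atoms it carries.
  atom 1 (O): bond orders sum to 2 → 0 H
Lipinski HBD = 0.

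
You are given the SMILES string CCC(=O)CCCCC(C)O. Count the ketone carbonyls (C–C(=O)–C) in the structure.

The ketone motif appears at heavy-atom position 3 in the SMILES.
Other groups present: 1 hydroxyl.
Ketone count: 1.

1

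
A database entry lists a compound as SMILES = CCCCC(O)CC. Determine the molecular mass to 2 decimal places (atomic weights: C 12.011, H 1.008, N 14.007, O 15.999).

First, the molecular formula is C7H16O (counting implicit H from valence).
  C: 7 × 12.011 = 84.077
  H: 16 × 1.008 = 16.128
  O: 1 × 15.999 = 15.999
Sum: 7×12.011 + 16×1.008 + 1×15.999 = 116.204 → 116.20 g/mol.

116.20 g/mol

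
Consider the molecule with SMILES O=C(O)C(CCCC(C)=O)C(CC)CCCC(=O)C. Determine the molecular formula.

C15H26O4

Walk through each heavy atom and fill implicit hydrogens from standard valence (C 4, N 3, O 2, S 2, halogen 1):
  atom 1: O, bond orders sum to 2 (valence 2) → 0 H
  atom 2: C, bond orders sum to 4 (valence 4) → 0 H
  atom 3: O, bond orders sum to 1 (valence 2) → 1 H
  atom 4: C, bond orders sum to 3 (valence 4) → 1 H
  atom 5: C, bond orders sum to 2 (valence 4) → 2 H
  atom 6: C, bond orders sum to 2 (valence 4) → 2 H
  atom 7: C, bond orders sum to 2 (valence 4) → 2 H
  atom 8: C, bond orders sum to 4 (valence 4) → 0 H
  atom 9: C, bond orders sum to 1 (valence 4) → 3 H
  atom 10: O, bond orders sum to 2 (valence 2) → 0 H
  atom 11: C, bond orders sum to 3 (valence 4) → 1 H
  atom 12: C, bond orders sum to 2 (valence 4) → 2 H
  atom 13: C, bond orders sum to 1 (valence 4) → 3 H
  atom 14: C, bond orders sum to 2 (valence 4) → 2 H
  atom 15: C, bond orders sum to 2 (valence 4) → 2 H
  atom 16: C, bond orders sum to 2 (valence 4) → 2 H
  atom 17: C, bond orders sum to 4 (valence 4) → 0 H
  atom 18: O, bond orders sum to 2 (valence 2) → 0 H
  atom 19: C, bond orders sum to 1 (valence 4) → 3 H
Totals → C:15, H:26, O:4.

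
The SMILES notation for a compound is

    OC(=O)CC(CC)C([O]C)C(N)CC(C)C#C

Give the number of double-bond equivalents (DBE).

Degree of unsaturation = (number of rings) + (number of π bonds).
Ring closures in the SMILES: 0.
π bonds: 1 double bond (each 1 DoU), 1 triple bond (each 2 DoU) → 3 DoU from unsaturation.
Total DoU = 0 + 3 = 3.

3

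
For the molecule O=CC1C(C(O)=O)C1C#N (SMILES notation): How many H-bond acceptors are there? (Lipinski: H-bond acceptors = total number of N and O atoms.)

N atoms: 1; O atoms: 3.
Lipinski HBA = 1 + 3 = 4.

4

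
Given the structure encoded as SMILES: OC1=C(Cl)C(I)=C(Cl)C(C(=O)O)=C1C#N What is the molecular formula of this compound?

C8H2Cl2INO3

Walk through each heavy atom and fill implicit hydrogens from standard valence (C 4, N 3, O 2, S 2, halogen 1):
  atom 1: O, bond orders sum to 1 (valence 2) → 1 H
  atom 2: C, bond orders sum to 4 (valence 4) → 0 H
  atom 3: C, bond orders sum to 4 (valence 4) → 0 H
  atom 4: Cl (halogen, monovalent) → 0 H
  atom 5: C, bond orders sum to 4 (valence 4) → 0 H
  atom 6: I (halogen, monovalent) → 0 H
  atom 7: C, bond orders sum to 4 (valence 4) → 0 H
  atom 8: Cl (halogen, monovalent) → 0 H
  atom 9: C, bond orders sum to 4 (valence 4) → 0 H
  atom 10: C, bond orders sum to 4 (valence 4) → 0 H
  atom 11: O, bond orders sum to 2 (valence 2) → 0 H
  atom 12: O, bond orders sum to 1 (valence 2) → 1 H
  atom 13: C, bond orders sum to 4 (valence 4) → 0 H
  atom 14: C, bond orders sum to 4 (valence 4) → 0 H
  atom 15: N, bond orders sum to 3 (valence 3) → 0 H
Totals → C:8, H:2, Cl:2, I:1, N:1, O:3.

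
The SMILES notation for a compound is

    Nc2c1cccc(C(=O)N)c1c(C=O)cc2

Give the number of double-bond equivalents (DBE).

9

Molecular formula: C12H10N2O2.
DoU = (2C + 2 + N − H − X) / 2, where X is the halogen count and O/S are ignored.
    = (2·12 + 2 + 2 − 10 − 0) / 2 = 18 / 2 = 9.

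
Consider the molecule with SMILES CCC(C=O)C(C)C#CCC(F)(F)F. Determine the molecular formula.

Walk through each heavy atom and fill implicit hydrogens from standard valence (C 4, N 3, O 2, S 2, halogen 1):
  atom 1: C, bond orders sum to 1 (valence 4) → 3 H
  atom 2: C, bond orders sum to 2 (valence 4) → 2 H
  atom 3: C, bond orders sum to 3 (valence 4) → 1 H
  atom 4: C, bond orders sum to 3 (valence 4) → 1 H
  atom 5: O, bond orders sum to 2 (valence 2) → 0 H
  atom 6: C, bond orders sum to 3 (valence 4) → 1 H
  atom 7: C, bond orders sum to 1 (valence 4) → 3 H
  atom 8: C, bond orders sum to 4 (valence 4) → 0 H
  atom 9: C, bond orders sum to 4 (valence 4) → 0 H
  atom 10: C, bond orders sum to 2 (valence 4) → 2 H
  atom 11: C, bond orders sum to 4 (valence 4) → 0 H
  atom 12: F (halogen, monovalent) → 0 H
  atom 13: F (halogen, monovalent) → 0 H
  atom 14: F (halogen, monovalent) → 0 H
Totals → C:10, H:13, F:3, O:1.

C10H13F3O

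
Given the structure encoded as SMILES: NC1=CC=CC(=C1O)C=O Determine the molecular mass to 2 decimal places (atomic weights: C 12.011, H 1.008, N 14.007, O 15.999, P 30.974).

137.14 g/mol

First, the molecular formula is C7H7NO2 (counting implicit H from valence).
  C: 7 × 12.011 = 84.077
  H: 7 × 1.008 = 7.056
  N: 1 × 14.007 = 14.007
  O: 2 × 15.999 = 31.998
Sum: 7×12.011 + 7×1.008 + 1×14.007 + 2×15.999 = 137.138 → 137.14 g/mol.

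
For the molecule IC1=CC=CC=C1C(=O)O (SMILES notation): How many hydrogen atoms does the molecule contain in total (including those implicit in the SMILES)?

5

Walk through each heavy atom and fill implicit hydrogens from standard valence (C 4, N 3, O 2, S 2, halogen 1):
  atom 1: I (halogen, monovalent) → 0 H
  atom 2: C, bond orders sum to 4 (valence 4) → 0 H
  atom 3: C, bond orders sum to 3 (valence 4) → 1 H
  atom 4: C, bond orders sum to 3 (valence 4) → 1 H
  atom 5: C, bond orders sum to 3 (valence 4) → 1 H
  atom 6: C, bond orders sum to 3 (valence 4) → 1 H
  atom 7: C, bond orders sum to 4 (valence 4) → 0 H
  atom 8: C, bond orders sum to 4 (valence 4) → 0 H
  atom 9: O, bond orders sum to 2 (valence 2) → 0 H
  atom 10: O, bond orders sum to 1 (valence 2) → 1 H
Total hydrogens: 5.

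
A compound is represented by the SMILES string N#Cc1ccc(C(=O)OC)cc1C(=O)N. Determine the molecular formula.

C10H8N2O3

Walk through each heavy atom and fill implicit hydrogens from standard valence (C 4, N 3, O 2, S 2, halogen 1); for lowercase aromatic atoms, an aromatic c carries 1 H when it has two neighbours and 0 H with three, and aromatic n carries 0 H:
  atom 1: N, bond orders sum to 3 (valence 3) → 0 H
  atom 2: C, bond orders sum to 4 (valence 4) → 0 H
  atom 3: aromatic c, 3 neighbours → 0 H
  atom 4: aromatic c, 2 neighbours → 1 H
  atom 5: aromatic c, 2 neighbours → 1 H
  atom 6: aromatic c, 3 neighbours → 0 H
  atom 7: C, bond orders sum to 4 (valence 4) → 0 H
  atom 8: O, bond orders sum to 2 (valence 2) → 0 H
  atom 9: O, bond orders sum to 2 (valence 2) → 0 H
  atom 10: C, bond orders sum to 1 (valence 4) → 3 H
  atom 11: aromatic c, 2 neighbours → 1 H
  atom 12: aromatic c, 3 neighbours → 0 H
  atom 13: C, bond orders sum to 4 (valence 4) → 0 H
  atom 14: O, bond orders sum to 2 (valence 2) → 0 H
  atom 15: N, bond orders sum to 1 (valence 3) → 2 H
Totals → C:10, H:8, N:2, O:3.
In Hill order: C10H8N2O3.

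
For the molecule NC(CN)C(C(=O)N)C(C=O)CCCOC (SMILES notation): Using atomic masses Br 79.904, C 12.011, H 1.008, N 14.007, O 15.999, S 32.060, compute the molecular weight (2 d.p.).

231.30 g/mol

First, the molecular formula is C10H21N3O3 (counting implicit H from valence).
  C: 10 × 12.011 = 120.110
  H: 21 × 1.008 = 21.168
  N: 3 × 14.007 = 42.021
  O: 3 × 15.999 = 47.997
Sum: 10×12.011 + 21×1.008 + 3×14.007 + 3×15.999 = 231.296 → 231.30 g/mol.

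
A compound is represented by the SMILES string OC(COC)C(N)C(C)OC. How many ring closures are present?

0

In SMILES, each pair of matching ring-closure digits denotes one ring-closing bond; the number of such bonds equals the number of independent rings.
Ring-closure bonds here: 0.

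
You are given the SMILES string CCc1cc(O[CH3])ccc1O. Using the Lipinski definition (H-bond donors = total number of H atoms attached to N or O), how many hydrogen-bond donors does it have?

1

Donors: find every N or O and count the H atoms it carries.
  atom 6 (O): bond orders sum to 2 → 0 H
  atom 11 (O): bond orders sum to 1 → 1 H
Lipinski HBD = 1.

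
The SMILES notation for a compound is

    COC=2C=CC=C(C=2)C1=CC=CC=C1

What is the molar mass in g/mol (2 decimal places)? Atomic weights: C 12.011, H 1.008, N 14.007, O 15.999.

184.24 g/mol

First, the molecular formula is C13H12O (counting implicit H from valence).
  C: 13 × 12.011 = 156.143
  H: 12 × 1.008 = 12.096
  O: 1 × 15.999 = 15.999
Sum: 13×12.011 + 12×1.008 + 1×15.999 = 184.238 → 184.24 g/mol.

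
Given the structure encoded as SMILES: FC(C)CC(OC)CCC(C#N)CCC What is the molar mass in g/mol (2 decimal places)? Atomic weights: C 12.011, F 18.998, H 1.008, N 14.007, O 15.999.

First, the molecular formula is C12H22FNO (counting implicit H from valence).
  C: 12 × 12.011 = 144.132
  F: 1 × 18.998 = 18.998
  H: 22 × 1.008 = 22.176
  N: 1 × 14.007 = 14.007
  O: 1 × 15.999 = 15.999
Sum: 12×12.011 + 1×18.998 + 22×1.008 + 1×14.007 + 1×15.999 = 215.312 → 215.31 g/mol.

215.31 g/mol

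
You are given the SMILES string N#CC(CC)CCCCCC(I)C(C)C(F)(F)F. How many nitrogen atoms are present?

Scan the SMILES for N atoms (remember two-letter symbols like Cl and Br are single atoms).
Nitrogen count: 1.

1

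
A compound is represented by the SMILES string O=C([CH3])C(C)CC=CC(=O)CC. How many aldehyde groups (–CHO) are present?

0

Scan the SMILES for the aldehyde motif — none present.
Groups that are present: 1 alkene, 2 ketone.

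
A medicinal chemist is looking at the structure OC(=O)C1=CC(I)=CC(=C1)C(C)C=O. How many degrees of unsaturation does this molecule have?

Degree of unsaturation = (number of rings) + (number of π bonds).
Ring closures in the SMILES: 1.
π bonds: 5 double bonds (each 1 DoU) → 5 DoU from unsaturation.
Total DoU = 1 + 5 = 6.

6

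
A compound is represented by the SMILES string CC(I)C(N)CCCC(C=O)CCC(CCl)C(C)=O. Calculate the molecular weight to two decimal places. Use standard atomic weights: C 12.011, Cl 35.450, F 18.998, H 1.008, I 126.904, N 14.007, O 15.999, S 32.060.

First, the molecular formula is C14H25ClINO2 (counting implicit H from valence).
  C: 14 × 12.011 = 168.154
  Cl: 1 × 35.450 = 35.450
  H: 25 × 1.008 = 25.200
  I: 1 × 126.904 = 126.904
  N: 1 × 14.007 = 14.007
  O: 2 × 15.999 = 31.998
Sum: 14×12.011 + 1×35.450 + 25×1.008 + 1×126.904 + 1×14.007 + 2×15.999 = 401.713 → 401.71 g/mol.

401.71 g/mol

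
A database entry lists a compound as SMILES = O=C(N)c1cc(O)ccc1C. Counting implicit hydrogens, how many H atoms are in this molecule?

9

Walk through each heavy atom and fill implicit hydrogens from standard valence (C 4, N 3, O 2, S 2, halogen 1); for lowercase aromatic atoms, an aromatic c carries 1 H when it has two neighbours and 0 H with three, and aromatic n carries 0 H:
  atom 1: O, bond orders sum to 2 (valence 2) → 0 H
  atom 2: C, bond orders sum to 4 (valence 4) → 0 H
  atom 3: N, bond orders sum to 1 (valence 3) → 2 H
  atom 4: aromatic c, 3 neighbours → 0 H
  atom 5: aromatic c, 2 neighbours → 1 H
  atom 6: aromatic c, 3 neighbours → 0 H
  atom 7: O, bond orders sum to 1 (valence 2) → 1 H
  atom 8: aromatic c, 2 neighbours → 1 H
  atom 9: aromatic c, 2 neighbours → 1 H
  atom 10: aromatic c, 3 neighbours → 0 H
  atom 11: C, bond orders sum to 1 (valence 4) → 3 H
Total hydrogens: 9.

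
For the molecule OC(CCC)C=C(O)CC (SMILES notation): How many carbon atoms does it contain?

8

Count every carbon token in the SMILES (each C, including those in ring-closure positions and inside branches).
Carbon count: 8.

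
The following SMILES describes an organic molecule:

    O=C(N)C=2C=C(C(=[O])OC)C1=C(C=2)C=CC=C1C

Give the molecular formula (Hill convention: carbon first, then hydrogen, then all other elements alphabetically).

Walk through each heavy atom and fill implicit hydrogens from standard valence (C 4, N 3, O 2, S 2, halogen 1):
  atom 1: O, bond orders sum to 2 (valence 2) → 0 H
  atom 2: C, bond orders sum to 4 (valence 4) → 0 H
  atom 3: N, bond orders sum to 1 (valence 3) → 2 H
  atom 4: C, bond orders sum to 4 (valence 4) → 0 H
  atom 5: C, bond orders sum to 3 (valence 4) → 1 H
  atom 6: C, bond orders sum to 4 (valence 4) → 0 H
  atom 7: C, bond orders sum to 4 (valence 4) → 0 H
  atom 8: O with explicit H count 0
  atom 9: O, bond orders sum to 2 (valence 2) → 0 H
  atom 10: C, bond orders sum to 1 (valence 4) → 3 H
  atom 11: C, bond orders sum to 4 (valence 4) → 0 H
  atom 12: C, bond orders sum to 4 (valence 4) → 0 H
  atom 13: C, bond orders sum to 3 (valence 4) → 1 H
  atom 14: C, bond orders sum to 3 (valence 4) → 1 H
  atom 15: C, bond orders sum to 3 (valence 4) → 1 H
  atom 16: C, bond orders sum to 3 (valence 4) → 1 H
  atom 17: C, bond orders sum to 4 (valence 4) → 0 H
  atom 18: C, bond orders sum to 1 (valence 4) → 3 H
Totals → C:14, H:13, N:1, O:3.
In Hill order: C14H13NO3.

C14H13NO3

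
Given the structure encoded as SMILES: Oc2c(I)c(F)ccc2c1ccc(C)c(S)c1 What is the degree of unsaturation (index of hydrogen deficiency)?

8

Molecular formula: C13H10FIOS.
DoU = (2C + 2 + N − H − X) / 2, where X is the halogen count and O/S are ignored.
    = (2·13 + 2 + 0 − 10 − 2) / 2 = 16 / 2 = 8.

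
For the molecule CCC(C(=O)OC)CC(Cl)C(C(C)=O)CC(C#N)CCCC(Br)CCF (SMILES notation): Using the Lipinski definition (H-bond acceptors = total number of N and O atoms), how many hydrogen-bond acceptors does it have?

4

N atoms: 1; O atoms: 3.
Lipinski HBA = 1 + 3 = 4.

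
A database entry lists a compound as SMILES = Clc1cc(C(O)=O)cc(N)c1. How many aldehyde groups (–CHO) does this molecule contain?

Scan the SMILES for the aldehyde motif — none present.
Groups that are present: 1 carboxylic acid, 1 primary amine.

0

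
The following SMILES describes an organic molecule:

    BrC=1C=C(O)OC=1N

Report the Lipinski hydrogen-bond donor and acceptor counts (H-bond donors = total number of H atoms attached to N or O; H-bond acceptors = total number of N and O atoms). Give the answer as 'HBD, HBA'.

3, 3

Donors: find every N or O and count the H atoms it carries.
  atom 5 (O): bond orders sum to 1 → 1 H
  atom 6 (O): bond orders sum to 2 → 0 H
  atom 8 (N): bond orders sum to 1 → 2 H
Lipinski HBD = 3.
Acceptors: N atoms = 1, O atoms = 2 → HBA = 3.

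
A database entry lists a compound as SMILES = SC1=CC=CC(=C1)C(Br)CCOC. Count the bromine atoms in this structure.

Scan the SMILES for Br atoms (remember two-letter symbols like Cl and Br are single atoms).
Bromine count: 1.

1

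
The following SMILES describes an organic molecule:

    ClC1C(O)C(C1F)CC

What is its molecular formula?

C6H10ClFO

Walk through each heavy atom and fill implicit hydrogens from standard valence (C 4, N 3, O 2, S 2, halogen 1):
  atom 1: Cl (halogen, monovalent) → 0 H
  atom 2: C, bond orders sum to 3 (valence 4) → 1 H
  atom 3: C, bond orders sum to 3 (valence 4) → 1 H
  atom 4: O, bond orders sum to 1 (valence 2) → 1 H
  atom 5: C, bond orders sum to 3 (valence 4) → 1 H
  atom 6: C, bond orders sum to 3 (valence 4) → 1 H
  atom 7: F (halogen, monovalent) → 0 H
  atom 8: C, bond orders sum to 2 (valence 4) → 2 H
  atom 9: C, bond orders sum to 1 (valence 4) → 3 H
Totals → C:6, H:10, Cl:1, F:1, O:1.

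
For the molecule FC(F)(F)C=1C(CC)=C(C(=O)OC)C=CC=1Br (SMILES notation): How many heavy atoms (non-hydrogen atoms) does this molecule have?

Every atom symbol written in the SMILES (organic subset) is one heavy atom; implicit H are not written.
Heavy atoms by element → Br:1, C:11, F:3, O:2.
Total: 17.

17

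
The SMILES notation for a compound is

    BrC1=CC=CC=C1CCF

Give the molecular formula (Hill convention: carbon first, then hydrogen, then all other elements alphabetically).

Walk through each heavy atom and fill implicit hydrogens from standard valence (C 4, N 3, O 2, S 2, halogen 1):
  atom 1: Br (halogen, monovalent) → 0 H
  atom 2: C, bond orders sum to 4 (valence 4) → 0 H
  atom 3: C, bond orders sum to 3 (valence 4) → 1 H
  atom 4: C, bond orders sum to 3 (valence 4) → 1 H
  atom 5: C, bond orders sum to 3 (valence 4) → 1 H
  atom 6: C, bond orders sum to 3 (valence 4) → 1 H
  atom 7: C, bond orders sum to 4 (valence 4) → 0 H
  atom 8: C, bond orders sum to 2 (valence 4) → 2 H
  atom 9: C, bond orders sum to 2 (valence 4) → 2 H
  atom 10: F (halogen, monovalent) → 0 H
Totals → C:8, H:8, Br:1, F:1.
In Hill order: C8H8BrF.

C8H8BrF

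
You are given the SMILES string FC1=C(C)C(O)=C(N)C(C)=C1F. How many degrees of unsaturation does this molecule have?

4

Degree of unsaturation = (number of rings) + (number of π bonds).
Ring closures in the SMILES: 1.
π bonds: 3 double bonds (each 1 DoU) → 3 DoU from unsaturation.
Total DoU = 1 + 3 = 4.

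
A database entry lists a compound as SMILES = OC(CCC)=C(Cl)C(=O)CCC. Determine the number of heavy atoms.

Every atom symbol written in the SMILES (organic subset) is one heavy atom; implicit H are not written.
Heavy atoms by element → C:9, Cl:1, O:2.
Total: 12.

12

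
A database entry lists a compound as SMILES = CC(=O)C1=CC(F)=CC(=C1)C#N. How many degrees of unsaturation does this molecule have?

Degree of unsaturation = (number of rings) + (number of π bonds).
Ring closures in the SMILES: 1.
π bonds: 4 double bonds (each 1 DoU), 1 triple bond (each 2 DoU) → 6 DoU from unsaturation.
Total DoU = 1 + 6 = 7.

7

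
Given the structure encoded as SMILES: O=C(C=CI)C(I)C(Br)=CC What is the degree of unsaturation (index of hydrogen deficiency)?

Molecular formula: C7H7BrI2O.
DoU = (2C + 2 + N − H − X) / 2, where X is the halogen count and O/S are ignored.
    = (2·7 + 2 + 0 − 7 − 3) / 2 = 6 / 2 = 3.

3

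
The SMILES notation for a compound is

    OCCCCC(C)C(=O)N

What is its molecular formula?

C7H15NO2

Walk through each heavy atom and fill implicit hydrogens from standard valence (C 4, N 3, O 2, S 2, halogen 1):
  atom 1: O, bond orders sum to 1 (valence 2) → 1 H
  atom 2: C, bond orders sum to 2 (valence 4) → 2 H
  atom 3: C, bond orders sum to 2 (valence 4) → 2 H
  atom 4: C, bond orders sum to 2 (valence 4) → 2 H
  atom 5: C, bond orders sum to 2 (valence 4) → 2 H
  atom 6: C, bond orders sum to 3 (valence 4) → 1 H
  atom 7: C, bond orders sum to 1 (valence 4) → 3 H
  atom 8: C, bond orders sum to 4 (valence 4) → 0 H
  atom 9: O, bond orders sum to 2 (valence 2) → 0 H
  atom 10: N, bond orders sum to 1 (valence 3) → 2 H
Totals → C:7, H:15, N:1, O:2.
In Hill order: C7H15NO2.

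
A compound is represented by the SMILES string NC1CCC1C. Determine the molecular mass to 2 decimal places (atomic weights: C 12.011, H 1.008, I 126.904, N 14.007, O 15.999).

85.15 g/mol

First, the molecular formula is C5H11N (counting implicit H from valence).
  C: 5 × 12.011 = 60.055
  H: 11 × 1.008 = 11.088
  N: 1 × 14.007 = 14.007
Sum: 5×12.011 + 11×1.008 + 1×14.007 = 85.150 → 85.15 g/mol.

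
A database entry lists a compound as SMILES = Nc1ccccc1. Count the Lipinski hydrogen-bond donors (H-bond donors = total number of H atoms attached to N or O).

2

Donors: find every N or O and count the H atoms it carries.
  atom 1 (N): bond orders sum to 1 → 2 H
Lipinski HBD = 2.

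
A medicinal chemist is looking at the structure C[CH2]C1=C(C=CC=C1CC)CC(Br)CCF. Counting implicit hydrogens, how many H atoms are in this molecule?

Walk through each heavy atom and fill implicit hydrogens from standard valence (C 4, N 3, O 2, S 2, halogen 1):
  atom 1: C, bond orders sum to 1 (valence 4) → 3 H
  atom 2: C with explicit H count 2
  atom 3: C, bond orders sum to 4 (valence 4) → 0 H
  atom 4: C, bond orders sum to 4 (valence 4) → 0 H
  atom 5: C, bond orders sum to 3 (valence 4) → 1 H
  atom 6: C, bond orders sum to 3 (valence 4) → 1 H
  atom 7: C, bond orders sum to 3 (valence 4) → 1 H
  atom 8: C, bond orders sum to 4 (valence 4) → 0 H
  atom 9: C, bond orders sum to 2 (valence 4) → 2 H
  atom 10: C, bond orders sum to 1 (valence 4) → 3 H
  atom 11: C, bond orders sum to 2 (valence 4) → 2 H
  atom 12: C, bond orders sum to 3 (valence 4) → 1 H
  atom 13: Br (halogen, monovalent) → 0 H
  atom 14: C, bond orders sum to 2 (valence 4) → 2 H
  atom 15: C, bond orders sum to 2 (valence 4) → 2 H
  atom 16: F (halogen, monovalent) → 0 H
Total hydrogens: 20.

20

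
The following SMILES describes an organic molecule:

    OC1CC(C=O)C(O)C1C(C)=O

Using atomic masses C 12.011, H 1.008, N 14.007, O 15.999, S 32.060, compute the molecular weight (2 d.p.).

First, the molecular formula is C8H12O4 (counting implicit H from valence).
  C: 8 × 12.011 = 96.088
  H: 12 × 1.008 = 12.096
  O: 4 × 15.999 = 63.996
Sum: 8×12.011 + 12×1.008 + 4×15.999 = 172.180 → 172.18 g/mol.

172.18 g/mol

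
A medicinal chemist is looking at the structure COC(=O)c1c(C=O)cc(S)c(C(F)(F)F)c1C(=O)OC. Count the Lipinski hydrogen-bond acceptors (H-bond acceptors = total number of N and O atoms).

5

N atoms: 0; O atoms: 5.
Lipinski HBA = 0 + 5 = 5.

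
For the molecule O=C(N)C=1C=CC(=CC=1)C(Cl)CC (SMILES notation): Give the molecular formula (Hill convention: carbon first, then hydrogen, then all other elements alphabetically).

Walk through each heavy atom and fill implicit hydrogens from standard valence (C 4, N 3, O 2, S 2, halogen 1):
  atom 1: O, bond orders sum to 2 (valence 2) → 0 H
  atom 2: C, bond orders sum to 4 (valence 4) → 0 H
  atom 3: N, bond orders sum to 1 (valence 3) → 2 H
  atom 4: C, bond orders sum to 4 (valence 4) → 0 H
  atom 5: C, bond orders sum to 3 (valence 4) → 1 H
  atom 6: C, bond orders sum to 3 (valence 4) → 1 H
  atom 7: C, bond orders sum to 4 (valence 4) → 0 H
  atom 8: C, bond orders sum to 3 (valence 4) → 1 H
  atom 9: C, bond orders sum to 3 (valence 4) → 1 H
  atom 10: C, bond orders sum to 3 (valence 4) → 1 H
  atom 11: Cl (halogen, monovalent) → 0 H
  atom 12: C, bond orders sum to 2 (valence 4) → 2 H
  atom 13: C, bond orders sum to 1 (valence 4) → 3 H
Totals → C:10, H:12, Cl:1, N:1, O:1.

C10H12ClNO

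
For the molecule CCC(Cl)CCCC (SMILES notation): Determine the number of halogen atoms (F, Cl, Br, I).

Halogen atoms appear at heavy-atom position 4 (1×Cl).
Halogen count: 1.

1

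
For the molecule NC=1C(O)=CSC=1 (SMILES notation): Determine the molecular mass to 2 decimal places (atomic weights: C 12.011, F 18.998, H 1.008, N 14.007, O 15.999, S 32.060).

115.15 g/mol

First, the molecular formula is C4H5NOS (counting implicit H from valence).
  C: 4 × 12.011 = 48.044
  H: 5 × 1.008 = 5.040
  N: 1 × 14.007 = 14.007
  O: 1 × 15.999 = 15.999
  S: 1 × 32.060 = 32.060
Sum: 4×12.011 + 5×1.008 + 1×14.007 + 1×15.999 + 1×32.060 = 115.150 → 115.15 g/mol.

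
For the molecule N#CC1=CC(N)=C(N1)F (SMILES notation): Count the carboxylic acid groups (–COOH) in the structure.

0

Scan the SMILES for the carboxylic acid motif — none present.
Groups that are present: 1 nitrile, 1 primary amine.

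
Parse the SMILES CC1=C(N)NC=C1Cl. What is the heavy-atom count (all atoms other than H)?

Every atom symbol written in the SMILES (organic subset) is one heavy atom; implicit H are not written.
Heavy atoms by element → C:5, Cl:1, N:2.
Total: 8.

8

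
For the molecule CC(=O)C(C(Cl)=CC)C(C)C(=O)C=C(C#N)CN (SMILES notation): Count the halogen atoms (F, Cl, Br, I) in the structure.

Halogen atoms appear at heavy-atom position 6 (1×Cl).
Other groups present: 2 alkene, 2 ketone, 1 nitrile, 1 primary amine.
Halogen count: 1.

1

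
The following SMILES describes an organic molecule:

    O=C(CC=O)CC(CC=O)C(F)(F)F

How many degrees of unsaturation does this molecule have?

Degree of unsaturation = (number of rings) + (number of π bonds).
Ring closures in the SMILES: 0.
π bonds: 3 double bonds (each 1 DoU) → 3 DoU from unsaturation.
Total DoU = 0 + 3 = 3.

3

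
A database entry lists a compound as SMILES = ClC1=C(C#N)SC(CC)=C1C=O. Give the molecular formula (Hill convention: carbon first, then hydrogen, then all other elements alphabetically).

C8H6ClNOS

Walk through each heavy atom and fill implicit hydrogens from standard valence (C 4, N 3, O 2, S 2, halogen 1):
  atom 1: Cl (halogen, monovalent) → 0 H
  atom 2: C, bond orders sum to 4 (valence 4) → 0 H
  atom 3: C, bond orders sum to 4 (valence 4) → 0 H
  atom 4: C, bond orders sum to 4 (valence 4) → 0 H
  atom 5: N, bond orders sum to 3 (valence 3) → 0 H
  atom 6: S, bond orders sum to 2 (valence 2) → 0 H
  atom 7: C, bond orders sum to 4 (valence 4) → 0 H
  atom 8: C, bond orders sum to 2 (valence 4) → 2 H
  atom 9: C, bond orders sum to 1 (valence 4) → 3 H
  atom 10: C, bond orders sum to 4 (valence 4) → 0 H
  atom 11: C, bond orders sum to 3 (valence 4) → 1 H
  atom 12: O, bond orders sum to 2 (valence 2) → 0 H
Totals → C:8, H:6, Cl:1, N:1, O:1, S:1.
In Hill order: C8H6ClNOS.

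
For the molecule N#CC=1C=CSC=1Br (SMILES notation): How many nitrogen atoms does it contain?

Scan the SMILES for N atoms (remember two-letter symbols like Cl and Br are single atoms).
Nitrogen count: 1.

1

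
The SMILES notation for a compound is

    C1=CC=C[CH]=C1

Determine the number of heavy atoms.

Every atom symbol written in the SMILES (organic subset) is one heavy atom; implicit H are not written.
Heavy atoms by element → C:6.
Total: 6.

6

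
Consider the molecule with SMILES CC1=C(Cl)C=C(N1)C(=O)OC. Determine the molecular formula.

C7H8ClNO2

Walk through each heavy atom and fill implicit hydrogens from standard valence (C 4, N 3, O 2, S 2, halogen 1):
  atom 1: C, bond orders sum to 1 (valence 4) → 3 H
  atom 2: C, bond orders sum to 4 (valence 4) → 0 H
  atom 3: C, bond orders sum to 4 (valence 4) → 0 H
  atom 4: Cl (halogen, monovalent) → 0 H
  atom 5: C, bond orders sum to 3 (valence 4) → 1 H
  atom 6: C, bond orders sum to 4 (valence 4) → 0 H
  atom 7: N, bond orders sum to 2 (valence 3) → 1 H
  atom 8: C, bond orders sum to 4 (valence 4) → 0 H
  atom 9: O, bond orders sum to 2 (valence 2) → 0 H
  atom 10: O, bond orders sum to 2 (valence 2) → 0 H
  atom 11: C, bond orders sum to 1 (valence 4) → 3 H
Totals → C:7, H:8, Cl:1, N:1, O:2.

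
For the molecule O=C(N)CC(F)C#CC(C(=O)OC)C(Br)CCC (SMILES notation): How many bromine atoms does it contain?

1

Scan the SMILES for Br atoms (remember two-letter symbols like Cl and Br are single atoms).
Bromine count: 1.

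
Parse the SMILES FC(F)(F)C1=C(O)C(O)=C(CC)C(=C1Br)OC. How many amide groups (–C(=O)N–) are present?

Scan the SMILES for the amide motif — none present.
Groups that are present: 1 ether, 2 hydroxyl.

0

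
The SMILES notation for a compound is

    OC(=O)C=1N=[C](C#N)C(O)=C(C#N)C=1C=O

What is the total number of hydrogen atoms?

3

Walk through each heavy atom and fill implicit hydrogens from standard valence (C 4, N 3, O 2, S 2, halogen 1):
  atom 1: O, bond orders sum to 1 (valence 2) → 1 H
  atom 2: C, bond orders sum to 4 (valence 4) → 0 H
  atom 3: O, bond orders sum to 2 (valence 2) → 0 H
  atom 4: C, bond orders sum to 4 (valence 4) → 0 H
  atom 5: N, bond orders sum to 3 (valence 3) → 0 H
  atom 6: C with explicit H count 0
  atom 7: C, bond orders sum to 4 (valence 4) → 0 H
  atom 8: N, bond orders sum to 3 (valence 3) → 0 H
  atom 9: C, bond orders sum to 4 (valence 4) → 0 H
  atom 10: O, bond orders sum to 1 (valence 2) → 1 H
  atom 11: C, bond orders sum to 4 (valence 4) → 0 H
  atom 12: C, bond orders sum to 4 (valence 4) → 0 H
  atom 13: N, bond orders sum to 3 (valence 3) → 0 H
  atom 14: C, bond orders sum to 4 (valence 4) → 0 H
  atom 15: C, bond orders sum to 3 (valence 4) → 1 H
  atom 16: O, bond orders sum to 2 (valence 2) → 0 H
Total hydrogens: 3.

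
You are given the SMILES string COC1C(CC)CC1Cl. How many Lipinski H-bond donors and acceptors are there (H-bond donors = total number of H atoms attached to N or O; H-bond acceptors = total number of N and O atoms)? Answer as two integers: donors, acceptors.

0, 1

Donors: find every N or O and count the H atoms it carries.
  atom 2 (O): bond orders sum to 2 → 0 H
Lipinski HBD = 0.
Acceptors: N atoms = 0, O atoms = 1 → HBA = 1.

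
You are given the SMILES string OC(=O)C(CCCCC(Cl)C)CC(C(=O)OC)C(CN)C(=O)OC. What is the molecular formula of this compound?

Walk through each heavy atom and fill implicit hydrogens from standard valence (C 4, N 3, O 2, S 2, halogen 1):
  atom 1: O, bond orders sum to 1 (valence 2) → 1 H
  atom 2: C, bond orders sum to 4 (valence 4) → 0 H
  atom 3: O, bond orders sum to 2 (valence 2) → 0 H
  atom 4: C, bond orders sum to 3 (valence 4) → 1 H
  atom 5: C, bond orders sum to 2 (valence 4) → 2 H
  atom 6: C, bond orders sum to 2 (valence 4) → 2 H
  atom 7: C, bond orders sum to 2 (valence 4) → 2 H
  atom 8: C, bond orders sum to 2 (valence 4) → 2 H
  atom 9: C, bond orders sum to 3 (valence 4) → 1 H
  atom 10: Cl (halogen, monovalent) → 0 H
  atom 11: C, bond orders sum to 1 (valence 4) → 3 H
  atom 12: C, bond orders sum to 2 (valence 4) → 2 H
  atom 13: C, bond orders sum to 3 (valence 4) → 1 H
  atom 14: C, bond orders sum to 4 (valence 4) → 0 H
  atom 15: O, bond orders sum to 2 (valence 2) → 0 H
  atom 16: O, bond orders sum to 2 (valence 2) → 0 H
  atom 17: C, bond orders sum to 1 (valence 4) → 3 H
  atom 18: C, bond orders sum to 3 (valence 4) → 1 H
  atom 19: C, bond orders sum to 2 (valence 4) → 2 H
  atom 20: N, bond orders sum to 1 (valence 3) → 2 H
  atom 21: C, bond orders sum to 4 (valence 4) → 0 H
  atom 22: O, bond orders sum to 2 (valence 2) → 0 H
  atom 23: O, bond orders sum to 2 (valence 2) → 0 H
  atom 24: C, bond orders sum to 1 (valence 4) → 3 H
Totals → C:16, H:28, Cl:1, N:1, O:6.
In Hill order: C16H28ClNO6.

C16H28ClNO6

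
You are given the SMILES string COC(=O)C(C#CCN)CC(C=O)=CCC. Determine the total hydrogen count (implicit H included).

Walk through each heavy atom and fill implicit hydrogens from standard valence (C 4, N 3, O 2, S 2, halogen 1):
  atom 1: C, bond orders sum to 1 (valence 4) → 3 H
  atom 2: O, bond orders sum to 2 (valence 2) → 0 H
  atom 3: C, bond orders sum to 4 (valence 4) → 0 H
  atom 4: O, bond orders sum to 2 (valence 2) → 0 H
  atom 5: C, bond orders sum to 3 (valence 4) → 1 H
  atom 6: C, bond orders sum to 4 (valence 4) → 0 H
  atom 7: C, bond orders sum to 4 (valence 4) → 0 H
  atom 8: C, bond orders sum to 2 (valence 4) → 2 H
  atom 9: N, bond orders sum to 1 (valence 3) → 2 H
  atom 10: C, bond orders sum to 2 (valence 4) → 2 H
  atom 11: C, bond orders sum to 4 (valence 4) → 0 H
  atom 12: C, bond orders sum to 3 (valence 4) → 1 H
  atom 13: O, bond orders sum to 2 (valence 2) → 0 H
  atom 14: C, bond orders sum to 3 (valence 4) → 1 H
  atom 15: C, bond orders sum to 2 (valence 4) → 2 H
  atom 16: C, bond orders sum to 1 (valence 4) → 3 H
Total hydrogens: 17.

17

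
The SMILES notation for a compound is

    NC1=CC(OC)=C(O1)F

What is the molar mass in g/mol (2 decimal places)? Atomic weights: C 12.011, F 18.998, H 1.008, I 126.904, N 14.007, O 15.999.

131.11 g/mol

First, the molecular formula is C5H6FNO2 (counting implicit H from valence).
  C: 5 × 12.011 = 60.055
  F: 1 × 18.998 = 18.998
  H: 6 × 1.008 = 6.048
  N: 1 × 14.007 = 14.007
  O: 2 × 15.999 = 31.998
Sum: 5×12.011 + 1×18.998 + 6×1.008 + 1×14.007 + 2×15.999 = 131.106 → 131.11 g/mol.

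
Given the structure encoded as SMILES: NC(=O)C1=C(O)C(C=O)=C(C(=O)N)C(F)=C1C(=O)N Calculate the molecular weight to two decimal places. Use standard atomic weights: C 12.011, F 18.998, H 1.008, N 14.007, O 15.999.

269.19 g/mol

First, the molecular formula is C10H8FN3O5 (counting implicit H from valence).
  C: 10 × 12.011 = 120.110
  F: 1 × 18.998 = 18.998
  H: 8 × 1.008 = 8.064
  N: 3 × 14.007 = 42.021
  O: 5 × 15.999 = 79.995
Sum: 10×12.011 + 1×18.998 + 8×1.008 + 3×14.007 + 5×15.999 = 269.188 → 269.19 g/mol.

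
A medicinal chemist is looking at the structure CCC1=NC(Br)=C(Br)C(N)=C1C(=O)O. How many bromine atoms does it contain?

2

Scan the SMILES for Br atoms (remember two-letter symbols like Cl and Br are single atoms).
Bromine count: 2.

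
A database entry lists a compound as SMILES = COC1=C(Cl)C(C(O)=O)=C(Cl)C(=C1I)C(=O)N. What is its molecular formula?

Walk through each heavy atom and fill implicit hydrogens from standard valence (C 4, N 3, O 2, S 2, halogen 1):
  atom 1: C, bond orders sum to 1 (valence 4) → 3 H
  atom 2: O, bond orders sum to 2 (valence 2) → 0 H
  atom 3: C, bond orders sum to 4 (valence 4) → 0 H
  atom 4: C, bond orders sum to 4 (valence 4) → 0 H
  atom 5: Cl (halogen, monovalent) → 0 H
  atom 6: C, bond orders sum to 4 (valence 4) → 0 H
  atom 7: C, bond orders sum to 4 (valence 4) → 0 H
  atom 8: O, bond orders sum to 1 (valence 2) → 1 H
  atom 9: O, bond orders sum to 2 (valence 2) → 0 H
  atom 10: C, bond orders sum to 4 (valence 4) → 0 H
  atom 11: Cl (halogen, monovalent) → 0 H
  atom 12: C, bond orders sum to 4 (valence 4) → 0 H
  atom 13: C, bond orders sum to 4 (valence 4) → 0 H
  atom 14: I (halogen, monovalent) → 0 H
  atom 15: C, bond orders sum to 4 (valence 4) → 0 H
  atom 16: O, bond orders sum to 2 (valence 2) → 0 H
  atom 17: N, bond orders sum to 1 (valence 3) → 2 H
Totals → C:9, H:6, Cl:2, I:1, N:1, O:4.
In Hill order: C9H6Cl2INO4.

C9H6Cl2INO4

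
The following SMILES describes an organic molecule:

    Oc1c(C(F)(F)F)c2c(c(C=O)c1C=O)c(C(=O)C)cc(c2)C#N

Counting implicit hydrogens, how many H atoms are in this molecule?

8

Walk through each heavy atom and fill implicit hydrogens from standard valence (C 4, N 3, O 2, S 2, halogen 1); for lowercase aromatic atoms, an aromatic c carries 1 H when it has two neighbours and 0 H with three, and aromatic n carries 0 H:
  atom 1: O, bond orders sum to 1 (valence 2) → 1 H
  atom 2: aromatic c, 3 neighbours → 0 H
  atom 3: aromatic c, 3 neighbours → 0 H
  atom 4: C, bond orders sum to 4 (valence 4) → 0 H
  atom 5: F (halogen, monovalent) → 0 H
  atom 6: F (halogen, monovalent) → 0 H
  atom 7: F (halogen, monovalent) → 0 H
  atom 8: aromatic c, 3 neighbours → 0 H
  atom 9: aromatic c, 3 neighbours → 0 H
  atom 10: aromatic c, 3 neighbours → 0 H
  atom 11: C, bond orders sum to 3 (valence 4) → 1 H
  atom 12: O, bond orders sum to 2 (valence 2) → 0 H
  atom 13: aromatic c, 3 neighbours → 0 H
  atom 14: C, bond orders sum to 3 (valence 4) → 1 H
  atom 15: O, bond orders sum to 2 (valence 2) → 0 H
  atom 16: aromatic c, 3 neighbours → 0 H
  atom 17: C, bond orders sum to 4 (valence 4) → 0 H
  atom 18: O, bond orders sum to 2 (valence 2) → 0 H
  atom 19: C, bond orders sum to 1 (valence 4) → 3 H
  atom 20: aromatic c, 2 neighbours → 1 H
  atom 21: aromatic c, 3 neighbours → 0 H
  atom 22: aromatic c, 2 neighbours → 1 H
  atom 23: C, bond orders sum to 4 (valence 4) → 0 H
  atom 24: N, bond orders sum to 3 (valence 3) → 0 H
Total hydrogens: 8.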